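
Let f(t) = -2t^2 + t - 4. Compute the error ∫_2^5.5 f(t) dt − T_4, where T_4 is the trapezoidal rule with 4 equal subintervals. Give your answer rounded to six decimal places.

Exact integral: ∫_2^5.5 f(t) dt ≈ -106.45833333.
T_4 = -107.3515625.
Error ≈ -106.45833333 − (-107.3515625) ≈ 0.893229.

0.893229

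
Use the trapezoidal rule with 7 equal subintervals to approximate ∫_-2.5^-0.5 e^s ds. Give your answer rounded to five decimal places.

Δs = (-0.5 − (-2.5))/7 = 2/7.
f(-2.5) ≈ 0.08208, f(-31/14) ≈ 0.10923, f(-27/14) ≈ 0.14536, f(-23/14) ≈ 0.19343, f(-19/14) ≈ 0.25740, f(-15/14) ≈ 0.34252, f(-11/14) ≈ 0.45579, f(-0.5) ≈ 0.60653.
T_7 = (Δs/2)·[f(s_0) + 2f(s_1) + ... + 2f(s_{6}) + f(s_7)].
Sum ≈ 0.52801.

0.52801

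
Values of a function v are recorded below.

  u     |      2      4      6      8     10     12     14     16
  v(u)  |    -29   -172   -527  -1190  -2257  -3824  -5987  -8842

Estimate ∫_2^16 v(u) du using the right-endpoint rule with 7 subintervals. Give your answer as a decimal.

Δu = 2.
Sum = 2·[(-172) + (-527) + (-1190) + (-2257) + (-3824) + (-5987) + (-8842)] = -45598.

-45598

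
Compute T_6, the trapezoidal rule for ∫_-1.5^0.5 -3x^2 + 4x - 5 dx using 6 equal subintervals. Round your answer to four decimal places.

-17.6111

Δx = (0.5 − (-1.5))/6 = 1/3.
f(-1.5) = -17.75, f(-7/6) = -13.75, f(-5/6) = -125/12, f(-0.5) = -7.75, f(-1/6) = -5.75, f(1/6) = -53/12, f(0.5) = -3.75.
T_6 = (Δx/2)·[f(x_0) + 2f(x_1) + ... + 2f(x_{5}) + f(x_6)].
Sum ≈ -17.6111.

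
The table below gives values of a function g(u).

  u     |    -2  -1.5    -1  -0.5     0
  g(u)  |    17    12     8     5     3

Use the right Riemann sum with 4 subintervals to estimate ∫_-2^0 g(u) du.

Δu = 0.5.
Sum = 0.5·[12 + 8 + 5 + 3] = 14.

14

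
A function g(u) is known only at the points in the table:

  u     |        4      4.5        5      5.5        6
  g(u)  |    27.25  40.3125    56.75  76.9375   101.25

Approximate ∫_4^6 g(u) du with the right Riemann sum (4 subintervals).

Δu = 0.5.
Sum = 0.5·[40.3125 + 56.75 + 76.9375 + 101.25] = 137.625.

137.625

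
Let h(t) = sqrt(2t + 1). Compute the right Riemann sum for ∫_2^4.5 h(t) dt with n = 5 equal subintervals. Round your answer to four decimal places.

7.0430

Δt = (4.5 − 2)/5 = 0.5.
Right endpoints: 2.5, 3, 3.5, 4, 4.5.
h(2.5) ≈ 2.4495, h(3) ≈ 2.6458, h(3.5) ≈ 2.8284, h(4) ≈ 3.0000, h(4.5) ≈ 3.1623.
Sum = Δt · [h(2.5) + h(3) + h(3.5) + h(4) + h(4.5)].
Sum ≈ 7.0430.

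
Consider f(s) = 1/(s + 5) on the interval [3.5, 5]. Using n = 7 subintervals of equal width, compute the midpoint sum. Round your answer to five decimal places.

Δs = (5 − 3.5)/7 = 3/14.
Midpoints: 101/28, 107/28, 113/28, 4.25, 125/28, 131/28, 137/28.
f(101/28) = 28/241, f(107/28) = 28/247, f(113/28) = 28/253, f(4.25) = 4/37, f(125/28) = 28/265, f(131/28) = 28/271, f(137/28) = 28/277.
Sum = Δs · [f(101/28) + f(107/28) + f(113/28) + ...].
Sum ≈ 0.16251.

0.16251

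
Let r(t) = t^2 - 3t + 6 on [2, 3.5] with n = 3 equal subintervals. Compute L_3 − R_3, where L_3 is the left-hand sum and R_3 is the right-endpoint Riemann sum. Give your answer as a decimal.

-1.875

L_3 = 7.375.
R_3 = 9.25.
L_3 − R_3 = -1.875.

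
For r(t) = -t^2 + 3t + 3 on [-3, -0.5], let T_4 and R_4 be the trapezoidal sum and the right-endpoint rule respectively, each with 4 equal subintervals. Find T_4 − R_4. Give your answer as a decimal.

T_4 = -14.74609375.
R_4 = -9.66796875.
T_4 − R_4 = -5.078125.

-5.078125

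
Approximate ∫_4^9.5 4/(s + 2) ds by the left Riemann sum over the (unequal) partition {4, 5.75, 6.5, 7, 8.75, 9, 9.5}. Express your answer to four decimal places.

Subinterval widths: 1.75, 0.75, 0.5, 1.75, 0.25, 0.5.
Left endpoints: 4, 5.75, 6.5, 7, 8.75, 9.
f(4) = 2/3, f(5.75) = 16/31, f(6.5) = 8/17, f(7) = 4/9, f(8.75) = 16/43, f(9) = 4/11.
Sum = Σ Δs_i · f(s_i).
Sum ≈ 2.8417.

2.8417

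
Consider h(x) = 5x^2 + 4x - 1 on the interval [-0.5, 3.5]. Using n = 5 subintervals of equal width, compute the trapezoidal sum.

93.8

Δx = (3.5 − (-0.5))/5 = 0.8.
h(-0.5) = -1.75, h(0.3) = 0.65, h(1.1) = 9.45, h(1.9) = 24.65, h(2.7) = 46.25, h(3.5) = 74.25.
T_5 = (Δx/2)·[h(x_0) + 2h(x_1) + ... + 2h(x_{4}) + h(x_5)].
Sum = 93.8.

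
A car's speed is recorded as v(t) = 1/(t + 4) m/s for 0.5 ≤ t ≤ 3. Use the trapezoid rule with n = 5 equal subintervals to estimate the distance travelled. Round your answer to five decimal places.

Δt = (3 − 0.5)/5 = 0.5.
v(0.5) = 2/9, v(1) = 0.2, v(1.5) = 2/11, v(2) = 1/6, v(2.5) = 2/13, v(3) = 1/7.
T_5 = (Δt/2)·[v(t_0) + 2v(t_1) + ... + 2v(t_{4}) + v(t_5)].
Sum ≈ 0.44244.

0.44244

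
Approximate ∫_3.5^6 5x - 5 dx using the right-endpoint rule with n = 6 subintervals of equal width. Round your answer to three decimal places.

49.479

Δx = (6 − 3.5)/6 = 5/12.
Right endpoints: 47/12, 13/3, 4.75, 31/6, 67/12, 6.
f(47/12) = 175/12, f(13/3) = 50/3, f(4.75) = 18.75, f(31/6) = 125/6, f(67/12) = 275/12, f(6) = 25.
Sum = Δx · [f(47/12) + f(13/3) + f(4.75) + ...].
Sum ≈ 49.479.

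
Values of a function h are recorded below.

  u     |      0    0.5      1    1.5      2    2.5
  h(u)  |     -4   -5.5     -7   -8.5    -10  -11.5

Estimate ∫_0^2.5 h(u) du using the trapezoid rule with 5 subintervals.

Δu = 0.5.
T_5 = (0.5/2)·[(-4) + 2·(-5.5) + 2·(-7) + 2·(-8.5) + 2·(-10) + (-11.5)] = -19.375.

-19.375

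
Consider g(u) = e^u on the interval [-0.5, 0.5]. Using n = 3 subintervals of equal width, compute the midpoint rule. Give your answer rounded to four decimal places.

1.0374

Δu = (0.5 − (-0.5))/3 = 1/3.
Midpoints: -1/3, 0, 1/3.
g(-1/3) ≈ 0.7165, g(0) ≈ 1.0000, g(1/3) ≈ 1.3956.
Sum = Δu · [g(-1/3) + g(0) + g(1/3)].
Sum ≈ 1.0374.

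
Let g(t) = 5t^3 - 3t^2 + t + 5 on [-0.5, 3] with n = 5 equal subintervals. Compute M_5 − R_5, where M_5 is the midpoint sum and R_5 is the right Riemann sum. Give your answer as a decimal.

M_5 = 93.6709375.
R_5 = 139.93.
M_5 − R_5 = -46.2590625.

-46.2590625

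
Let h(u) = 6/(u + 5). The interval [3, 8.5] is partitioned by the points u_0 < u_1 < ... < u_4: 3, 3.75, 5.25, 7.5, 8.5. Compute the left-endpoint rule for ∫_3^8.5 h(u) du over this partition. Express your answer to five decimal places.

3.38814

Subinterval widths: 0.75, 1.5, 2.25, 1.
Left endpoints: 3, 3.75, 5.25, 7.5.
h(3) = 0.75, h(3.75) = 24/35, h(5.25) = 24/41, h(7.5) = 0.48.
Sum = Σ Δu_i · h(u_i).
Sum ≈ 3.38814.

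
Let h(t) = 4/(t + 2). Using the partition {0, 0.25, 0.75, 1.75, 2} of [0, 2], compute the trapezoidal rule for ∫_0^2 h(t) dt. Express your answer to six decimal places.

2.799242

Subinterval widths: 0.25, 0.5, 1, 0.25.
h(0) = 2, h(0.25) = 16/9, h(0.75) = 16/11, h(1.75) = 16/15, h(2) = 1.
On each subinterval the trapezoid contributes (Δt_i/2)·[h(t_{i-1}) + h(t_i)].
Sum ≈ 2.799242.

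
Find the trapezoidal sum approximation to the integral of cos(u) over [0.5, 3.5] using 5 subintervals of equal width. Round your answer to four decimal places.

Δu = (3.5 − 0.5)/5 = 0.6.
f(0.5) ≈ 0.8776, f(1.1) ≈ 0.4536, f(1.7) ≈ -0.1288, f(2.3) ≈ -0.6663, f(2.9) ≈ -0.9710, f(3.5) ≈ -0.9365.
T_5 = (Δu/2)·[f(u_0) + 2f(u_1) + ... + 2f(u_{4}) + f(u_5)].
Sum ≈ -0.8052.

-0.8052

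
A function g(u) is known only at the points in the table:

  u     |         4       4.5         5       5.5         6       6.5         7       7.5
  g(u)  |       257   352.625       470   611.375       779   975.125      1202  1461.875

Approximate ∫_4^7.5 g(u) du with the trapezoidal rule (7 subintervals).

Δu = 0.5.
T_7 = (0.5/2)·[257 + 2·352.625 + 2·470 + 2·611.375 + 2·779 + 2·975.125 + 2·1202 + 1461.875] = 2624.78125.

2624.78125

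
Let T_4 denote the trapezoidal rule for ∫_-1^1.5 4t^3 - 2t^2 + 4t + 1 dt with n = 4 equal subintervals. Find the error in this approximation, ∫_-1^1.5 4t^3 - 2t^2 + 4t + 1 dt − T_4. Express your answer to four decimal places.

Exact integral: ∫_-1^1.5 f(t) dt ≈ 6.145833.
T_4 = 6.30859375.
Error ≈ 6.145833 − 6.30859375 ≈ -0.1628.

-0.1628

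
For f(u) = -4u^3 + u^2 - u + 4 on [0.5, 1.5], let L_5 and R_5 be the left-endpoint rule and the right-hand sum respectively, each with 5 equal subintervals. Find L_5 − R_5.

L_5 = 0.21.
R_5 = -2.19.
L_5 − R_5 = 2.4.

2.4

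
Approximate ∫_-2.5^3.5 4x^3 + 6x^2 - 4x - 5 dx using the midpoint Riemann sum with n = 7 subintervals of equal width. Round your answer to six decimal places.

181.591837

Δx = (3.5 − (-2.5))/7 = 6/7.
Midpoints: -29/14, -17/14, -5/14, 0.5, 19/14, 31/14, 43/14.
f(-29/14) = -2237/343, f(-17/14) = 529/343, f(-5/14) = -1025/343, f(0.5) = -5, f(19/14) = 3643/343, f(31/14) = 20233/343, f(43/14) = 53239/343.
Sum = Δx · [f(-29/14) + f(-17/14) + f(-5/14) + ...].
Sum ≈ 181.591837.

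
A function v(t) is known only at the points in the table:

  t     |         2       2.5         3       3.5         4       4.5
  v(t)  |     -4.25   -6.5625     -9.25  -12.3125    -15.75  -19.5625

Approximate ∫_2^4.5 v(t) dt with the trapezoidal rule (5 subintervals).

Δt = 0.5.
T_5 = (0.5/2)·[(-4.25) + 2·(-6.5625) + 2·(-9.25) + 2·(-12.3125) + 2·(-15.75) + (-19.5625)] = -27.890625.

-27.890625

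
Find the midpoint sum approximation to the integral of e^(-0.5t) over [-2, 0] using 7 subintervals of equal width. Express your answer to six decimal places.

3.433643

Δt = (0 − (-2))/7 = 2/7.
Midpoints: -13/7, -11/7, -9/7, -1, -5/7, -3/7, -1/7.
f(-13/7) ≈ 2.530891, f(-11/7) ≈ 2.193974, f(-9/7) ≈ 1.901907, f(-1) ≈ 1.648721, f(-5/7) ≈ 1.429240, f(-3/7) ≈ 1.238977, f(-1/7) ≈ 1.074041.
Sum = Δt · [f(-13/7) + f(-11/7) + f(-9/7) + ...].
Sum ≈ 3.433643.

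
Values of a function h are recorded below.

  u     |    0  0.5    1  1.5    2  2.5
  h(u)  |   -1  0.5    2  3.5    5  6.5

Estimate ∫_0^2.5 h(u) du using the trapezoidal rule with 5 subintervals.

Δu = 0.5.
T_5 = (0.5/2)·[(-1) + 2·0.5 + 2·2 + 2·3.5 + 2·5 + 6.5] = 6.875.

6.875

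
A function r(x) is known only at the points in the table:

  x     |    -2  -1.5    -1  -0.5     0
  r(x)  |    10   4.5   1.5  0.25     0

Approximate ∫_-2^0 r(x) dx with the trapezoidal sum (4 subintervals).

5.625

Δx = 0.5.
T_4 = (0.5/2)·[10 + 2·4.5 + 2·1.5 + 2·0.25 + 0] = 5.625.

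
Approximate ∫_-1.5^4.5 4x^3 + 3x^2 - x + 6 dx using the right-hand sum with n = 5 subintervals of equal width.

812.34

Δx = (4.5 − (-1.5))/5 = 1.2.
Right endpoints: -0.3, 0.9, 2.1, 3.3, 4.5.
f(-0.3) = 6.462, f(0.9) = 10.446, f(2.1) = 54.174, f(3.3) = 179.118, f(4.5) = 426.75.
Sum = Δx · [f(-0.3) + f(0.9) + f(2.1) + f(3.3) + f(4.5)].
Sum = 812.34.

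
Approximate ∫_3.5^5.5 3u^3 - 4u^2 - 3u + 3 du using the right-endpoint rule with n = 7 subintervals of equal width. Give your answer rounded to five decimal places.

430.86224

Δu = (5.5 − 3.5)/7 = 2/7.
Right endpoints: 53/14, 57/14, 61/14, 65/14, 69/14, 73/14, 5.5.
f(53/14) = 266395/2744, f(57/14) = 348351/2744, f(61/14) = 444931/2744, f(65/14) = 557287/2744, f(69/14) = 686571/2744, f(73/14) = 833935/2744, f(5.5) = 364.625.
Sum = Δu · [f(53/14) + f(57/14) + f(61/14) + ...].
Sum ≈ 430.86224.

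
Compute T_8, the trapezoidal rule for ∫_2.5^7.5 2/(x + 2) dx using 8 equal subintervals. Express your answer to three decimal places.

1.497

Δx = (7.5 − 2.5)/8 = 0.625.
f(2.5) = 4/9, f(3.125) = 16/41, f(3.75) = 8/23, f(4.375) = 16/51, f(5) = 2/7, f(5.625) = 16/61, f(6.25) = 8/33, f(6.875) = 16/71, f(7.5) = 4/19.
T_8 = (Δx/2)·[f(x_0) + 2f(x_1) + ... + 2f(x_{7}) + f(x_8)].
Sum ≈ 1.497.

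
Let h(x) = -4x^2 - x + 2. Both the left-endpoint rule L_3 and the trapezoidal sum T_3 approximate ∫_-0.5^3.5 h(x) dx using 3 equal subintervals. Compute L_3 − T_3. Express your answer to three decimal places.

34.667

L_3 ≈ -25.40741.
T_3 ≈ -60.07407.
L_3 − T_3 ≈ 34.667.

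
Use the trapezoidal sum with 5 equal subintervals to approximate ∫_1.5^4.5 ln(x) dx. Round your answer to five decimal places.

Δx = (4.5 − 1.5)/5 = 0.6.
f(1.5) ≈ 0.40547, f(2.1) ≈ 0.74194, f(2.7) ≈ 0.99325, f(3.3) ≈ 1.19392, f(3.9) ≈ 1.36098, f(4.5) ≈ 1.50408.
T_5 = (Δx/2)·[f(x_0) + 2f(x_1) + ... + 2f(x_{4}) + f(x_5)].
Sum ≈ 3.14692.

3.14692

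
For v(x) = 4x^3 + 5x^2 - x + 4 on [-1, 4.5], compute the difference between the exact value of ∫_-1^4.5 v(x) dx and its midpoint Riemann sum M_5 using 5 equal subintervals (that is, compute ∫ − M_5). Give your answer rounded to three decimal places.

Exact integral: ∫_-1^4.5 v(x) dx ≈ 574.97917.
M_5 = 560.56.
Error ≈ 574.97917 − 560.56 ≈ 14.419.

14.419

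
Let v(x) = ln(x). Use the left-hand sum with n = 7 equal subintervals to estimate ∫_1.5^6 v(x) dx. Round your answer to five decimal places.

Δx = (6 − 1.5)/7 = 9/14.
Left endpoints: 1.5, 15/7, 39/14, 24/7, 57/14, 33/7, 75/14.
v(1.5) ≈ 0.40547, v(15/7) ≈ 0.76214, v(39/14) ≈ 1.02450, v(24/7) ≈ 1.23214, v(57/14) ≈ 1.40399, v(33/7) ≈ 1.55060, v(75/14) ≈ 1.67843.
Sum = Δx · [v(1.5) + v(15/7) + v(39/14) + ...].
Sum ≈ 5.17968.

5.17968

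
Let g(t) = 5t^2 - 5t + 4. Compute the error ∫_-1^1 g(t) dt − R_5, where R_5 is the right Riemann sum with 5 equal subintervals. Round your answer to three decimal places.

Exact integral: ∫_-1^1 g(t) dt ≈ 11.33333.
R_5 = 9.6.
Error ≈ 11.33333 − 9.6 ≈ 1.733.

1.733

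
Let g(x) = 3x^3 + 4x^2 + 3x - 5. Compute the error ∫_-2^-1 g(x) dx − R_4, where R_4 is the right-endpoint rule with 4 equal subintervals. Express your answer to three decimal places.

-1.401

Exact integral: ∫_-2^-1 g(x) dx ≈ -11.41667.
R_4 = -10.015625.
Error ≈ -11.41667 − (-10.015625) ≈ -1.401.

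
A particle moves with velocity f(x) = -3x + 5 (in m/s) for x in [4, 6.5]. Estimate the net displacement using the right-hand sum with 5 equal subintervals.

-28.75

Δx = (6.5 − 4)/5 = 0.5.
Right endpoints: 4.5, 5, 5.5, 6, 6.5.
f(4.5) = -8.5, f(5) = -10, f(5.5) = -11.5, f(6) = -13, f(6.5) = -14.5.
Sum = Δx · [f(4.5) + f(5) + f(5.5) + f(6) + f(6.5)].
Sum = -28.75.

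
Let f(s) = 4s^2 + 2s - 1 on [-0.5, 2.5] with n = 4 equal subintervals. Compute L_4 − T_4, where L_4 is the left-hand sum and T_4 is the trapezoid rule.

-11.25

L_4 = 13.875.
T_4 = 25.125.
L_4 − T_4 = -11.25.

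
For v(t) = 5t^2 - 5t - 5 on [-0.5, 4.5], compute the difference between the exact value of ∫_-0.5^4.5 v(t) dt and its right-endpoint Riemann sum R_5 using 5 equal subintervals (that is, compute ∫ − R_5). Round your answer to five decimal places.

Exact integral: ∫_-0.5^4.5 v(t) dt ≈ 77.0833333.
R_5 = 118.75.
Error ≈ 77.0833333 − 118.75 ≈ -41.66667.

-41.66667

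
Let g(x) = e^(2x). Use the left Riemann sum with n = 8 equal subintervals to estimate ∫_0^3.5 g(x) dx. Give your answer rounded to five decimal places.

342.66064

Δx = (3.5 − 0)/8 = 0.4375.
Left endpoints: 0, 0.4375, 0.875, 1.3125, 1.75, 2.1875, 2.625, 3.0625.
g(0) ≈ 1.00000, g(0.4375) ≈ 2.39888, g(0.875) ≈ 5.75460, g(1.3125) ≈ 13.80457, g(1.75) ≈ 33.11545, g(2.1875) ≈ 79.43984, g(2.625) ≈ 190.56627, g(3.0625) ≈ 457.14471.
Sum = Δx · [g(0) + g(0.4375) + g(0.875) + ...].
Sum ≈ 342.66064.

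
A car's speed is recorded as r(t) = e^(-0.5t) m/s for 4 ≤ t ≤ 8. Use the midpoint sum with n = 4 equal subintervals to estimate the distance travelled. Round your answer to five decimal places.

0.23162

Δt = (8 − 4)/4 = 1.
Midpoints: 4.5, 5.5, 6.5, 7.5.
r(4.5) ≈ 0.10540, r(5.5) ≈ 0.06393, r(6.5) ≈ 0.03877, r(7.5) ≈ 0.02352.
Sum = Δt · [r(4.5) + r(5.5) + r(6.5) + r(7.5)].
Sum ≈ 0.23162.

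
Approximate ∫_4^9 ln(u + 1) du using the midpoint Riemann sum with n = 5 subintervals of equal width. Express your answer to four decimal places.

9.9828

Δu = (9 − 4)/5 = 1.
Midpoints: 4.5, 5.5, 6.5, 7.5, 8.5.
f(4.5) ≈ 1.7047, f(5.5) ≈ 1.8718, f(6.5) ≈ 2.0149, f(7.5) ≈ 2.1401, f(8.5) ≈ 2.2513.
Sum = Δu · [f(4.5) + f(5.5) + f(6.5) + f(7.5) + f(8.5)].
Sum ≈ 9.9828.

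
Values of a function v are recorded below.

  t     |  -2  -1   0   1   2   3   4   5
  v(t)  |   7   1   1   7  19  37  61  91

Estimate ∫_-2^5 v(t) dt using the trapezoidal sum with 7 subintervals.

175

Δt = 1.
T_7 = (1/2)·[7 + 2·1 + 2·1 + 2·7 + 2·19 + 2·37 + 2·61 + 91] = 175.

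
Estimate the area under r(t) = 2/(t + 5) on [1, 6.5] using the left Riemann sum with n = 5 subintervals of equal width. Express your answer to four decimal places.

1.3929

Δt = (6.5 − 1)/5 = 1.1.
Left endpoints: 1, 2.1, 3.2, 4.3, 5.4.
r(1) = 1/3, r(2.1) = 20/71, r(3.2) = 10/41, r(4.3) = 20/93, r(5.4) = 5/26.
Sum = Δt · [r(1) + r(2.1) + r(3.2) + r(4.3) + r(5.4)].
Sum ≈ 1.3929.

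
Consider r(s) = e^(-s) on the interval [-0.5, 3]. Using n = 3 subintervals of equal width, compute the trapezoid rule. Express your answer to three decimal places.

Δs = (3 − (-0.5))/3 = 7/6.
r(-0.5) ≈ 1.649, r(2/3) ≈ 0.513, r(11/6) ≈ 0.160, r(3) ≈ 0.050.
T_3 = (Δs/2)·[r(s_0) + 2r(s_1) + 2r(s_2) + r(s_3)].
Sum ≈ 1.776.

1.776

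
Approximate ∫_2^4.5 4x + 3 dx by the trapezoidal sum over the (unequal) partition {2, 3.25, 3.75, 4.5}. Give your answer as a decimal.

Subinterval widths: 1.25, 0.5, 0.75.
f(2) = 11, f(3.25) = 16, f(3.75) = 18, f(4.5) = 21.
On each subinterval the trapezoid contributes (Δx_i/2)·[f(x_{i-1}) + f(x_i)].
Sum = 40.

40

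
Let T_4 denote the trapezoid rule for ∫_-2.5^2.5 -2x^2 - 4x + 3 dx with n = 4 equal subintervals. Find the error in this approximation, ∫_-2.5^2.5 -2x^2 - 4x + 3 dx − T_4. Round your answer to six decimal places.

2.604167

Exact integral: ∫_-2.5^2.5 f(x) dx ≈ -5.83333333.
T_4 = -8.4375.
Error ≈ -5.83333333 − (-8.4375) ≈ 2.604167.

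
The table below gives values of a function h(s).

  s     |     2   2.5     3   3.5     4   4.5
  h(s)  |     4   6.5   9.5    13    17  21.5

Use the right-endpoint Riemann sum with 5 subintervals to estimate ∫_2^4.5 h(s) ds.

33.75

Δs = 0.5.
Sum = 0.5·[6.5 + 9.5 + 13 + 17 + 21.5] = 33.75.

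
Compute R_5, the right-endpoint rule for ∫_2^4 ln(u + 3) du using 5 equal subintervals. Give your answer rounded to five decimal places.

3.64071

Δu = (4 − 2)/5 = 0.4.
Right endpoints: 2.4, 2.8, 3.2, 3.6, 4.
f(2.4) ≈ 1.68640, f(2.8) ≈ 1.75786, f(3.2) ≈ 1.82455, f(3.6) ≈ 1.88707, f(4) ≈ 1.94591.
Sum = Δu · [f(2.4) + f(2.8) + f(3.2) + f(3.6) + f(4)].
Sum ≈ 3.64071.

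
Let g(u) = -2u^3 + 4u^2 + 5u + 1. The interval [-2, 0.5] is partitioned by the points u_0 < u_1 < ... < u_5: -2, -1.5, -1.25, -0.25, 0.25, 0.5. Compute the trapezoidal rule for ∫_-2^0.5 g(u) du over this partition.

Subinterval widths: 0.5, 0.25, 1, 0.5, 0.25.
g(-2) = 23, g(-1.5) = 9.25, g(-1.25) = 4.90625, g(-0.25) = 0.03125, g(0.25) = 2.46875, g(0.5) = 4.25.
On each subinterval the trapezoid contributes (Δu_i/2)·[g(u_{i-1}) + g(u_i)].
Sum = 13.765625.

13.765625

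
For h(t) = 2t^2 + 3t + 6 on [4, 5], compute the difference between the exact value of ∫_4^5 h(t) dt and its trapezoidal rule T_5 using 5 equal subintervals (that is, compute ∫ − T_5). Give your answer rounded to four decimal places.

-0.0133

Exact integral: ∫_4^5 h(t) dt ≈ 60.166667.
T_5 = 60.18.
Error ≈ 60.166667 − 60.18 ≈ -0.0133.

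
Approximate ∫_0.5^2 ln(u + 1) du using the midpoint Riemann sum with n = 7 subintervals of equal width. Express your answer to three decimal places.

1.188

Δu = (2 − 0.5)/7 = 3/14.
Midpoints: 17/28, 23/28, 29/28, 1.25, 41/28, 47/28, 53/28.
f(17/28) ≈ 0.474, f(23/28) ≈ 0.600, f(29/28) ≈ 0.711, f(1.25) ≈ 0.811, f(41/28) ≈ 0.902, f(47/28) ≈ 0.985, f(53/28) ≈ 1.062.
Sum = Δu · [f(17/28) + f(23/28) + f(29/28) + ...].
Sum ≈ 1.188.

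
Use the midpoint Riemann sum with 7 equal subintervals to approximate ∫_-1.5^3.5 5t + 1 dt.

Δt = (3.5 − (-1.5))/7 = 5/7.
Midpoints: -8/7, -3/7, 2/7, 1, 12/7, 17/7, 22/7.
f(-8/7) = -33/7, f(-3/7) = -8/7, f(2/7) = 17/7, f(1) = 6, f(12/7) = 67/7, f(17/7) = 92/7, f(22/7) = 117/7.
Sum = Δt · [f(-8/7) + f(-3/7) + f(2/7) + ...].
Sum = 30.

30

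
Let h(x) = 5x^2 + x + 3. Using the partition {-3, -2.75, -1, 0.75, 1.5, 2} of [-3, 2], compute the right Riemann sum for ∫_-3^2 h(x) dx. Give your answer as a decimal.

57.5625

Subinterval widths: 0.25, 1.75, 1.75, 0.75, 0.5.
Right endpoints: -2.75, -1, 0.75, 1.5, 2.
h(-2.75) = 38.0625, h(-1) = 7, h(0.75) = 6.5625, h(1.5) = 15.75, h(2) = 25.
Sum = Σ Δx_i · h(x_i).
Sum = 57.5625.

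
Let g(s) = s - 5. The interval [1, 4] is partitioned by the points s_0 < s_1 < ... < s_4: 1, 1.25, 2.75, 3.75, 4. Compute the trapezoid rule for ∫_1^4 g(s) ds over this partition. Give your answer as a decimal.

Subinterval widths: 0.25, 1.5, 1, 0.25.
g(1) = -4, g(1.25) = -3.75, g(2.75) = -2.25, g(3.75) = -1.25, g(4) = -1.
On each subinterval the trapezoid contributes (Δs_i/2)·[g(s_{i-1}) + g(s_i)].
Sum = -7.5.

-7.5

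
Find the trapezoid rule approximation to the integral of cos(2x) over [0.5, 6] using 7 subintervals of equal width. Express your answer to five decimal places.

-0.54103

Δx = (6 − 0.5)/7 = 11/14.
f(0.5) ≈ 0.54030, f(9/7) ≈ -0.84181, f(29/14) ≈ -0.53924, f(20/7) ≈ 0.84249, f(51/14) ≈ 0.53817, f(31/7) ≈ -0.84317, f(73/14) ≈ -0.53711, f(6) ≈ 0.84385.
T_7 = (Δx/2)·[f(x_0) + 2f(x_1) + ... + 2f(x_{6}) + f(x_7)].
Sum ≈ -0.54103.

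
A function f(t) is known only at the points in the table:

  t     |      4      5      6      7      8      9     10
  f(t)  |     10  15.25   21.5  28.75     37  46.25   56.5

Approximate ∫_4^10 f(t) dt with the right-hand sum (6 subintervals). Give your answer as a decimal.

205.25

Δt = 1.
Sum = 1·[15.25 + 21.5 + 28.75 + 37 + 46.25 + 56.5] = 205.25.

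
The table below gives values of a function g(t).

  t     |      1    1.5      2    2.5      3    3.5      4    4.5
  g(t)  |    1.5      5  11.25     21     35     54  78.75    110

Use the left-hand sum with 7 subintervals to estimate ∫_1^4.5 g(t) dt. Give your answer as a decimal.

103.25

Δt = 0.5.
Sum = 0.5·[1.5 + 5 + 11.25 + 21 + 35 + 54 + 78.75] = 103.25.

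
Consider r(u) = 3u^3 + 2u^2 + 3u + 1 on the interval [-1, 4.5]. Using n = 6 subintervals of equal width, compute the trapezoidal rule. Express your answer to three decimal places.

Δu = (4.5 − (-1))/6 = 11/12.
r(-1) = -3, r(-1/12) = 439/576, r(5/6) = 6.625, r(1.75) = 28.453125, r(8/3) = 721/9, r(43/12) = 33689/192, r(4.5) = 328.375.
T_6 = (Δu/2)·[r(u_0) + 2r(u_1) + ... + 2r(u_{5}) + r(u_6)].
Sum ≈ 416.261.

416.261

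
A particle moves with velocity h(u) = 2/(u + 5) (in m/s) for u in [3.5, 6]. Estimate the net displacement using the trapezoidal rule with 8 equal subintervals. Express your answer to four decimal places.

0.5157

Δu = (6 − 3.5)/8 = 0.3125.
h(3.5) = 4/17, h(3.8125) = 32/141, h(4.125) = 16/73, h(4.4375) = 32/151, h(4.75) = 8/39, h(5.0625) = 32/161, h(5.375) = 16/83, h(5.6875) = 32/171, h(6) = 2/11.
T_8 = (Δu/2)·[h(u_0) + 2h(u_1) + ... + 2h(u_{7}) + h(u_8)].
Sum ≈ 0.5157.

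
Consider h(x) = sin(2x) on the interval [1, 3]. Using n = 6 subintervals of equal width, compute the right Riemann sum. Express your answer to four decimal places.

Δx = (3 − 1)/6 = 1/3.
Right endpoints: 4/3, 5/3, 2, 7/3, 8/3, 3.
h(4/3) ≈ 0.4573, h(5/3) ≈ -0.1906, h(2) ≈ -0.7568, h(7/3) ≈ -0.9990, h(8/3) ≈ -0.8133, h(3) ≈ -0.2794.
Sum = Δx · [h(4/3) + h(5/3) + h(2) + ...].
Sum ≈ -0.8606.

-0.8606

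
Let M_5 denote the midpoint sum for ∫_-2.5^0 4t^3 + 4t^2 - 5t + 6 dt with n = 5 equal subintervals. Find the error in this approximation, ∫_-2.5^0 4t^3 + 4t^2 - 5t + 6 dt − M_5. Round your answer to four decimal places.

-0.5729

Exact integral: ∫_-2.5^0 f(t) dt ≈ 12.395833.
M_5 = 12.96875.
Error ≈ 12.395833 − 12.96875 ≈ -0.5729.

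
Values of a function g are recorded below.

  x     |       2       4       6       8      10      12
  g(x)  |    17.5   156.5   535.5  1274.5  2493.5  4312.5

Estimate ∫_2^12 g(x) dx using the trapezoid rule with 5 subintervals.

Δx = 2.
T_5 = (2/2)·[17.5 + 2·156.5 + 2·535.5 + 2·1274.5 + 2·2493.5 + 4312.5] = 13250.

13250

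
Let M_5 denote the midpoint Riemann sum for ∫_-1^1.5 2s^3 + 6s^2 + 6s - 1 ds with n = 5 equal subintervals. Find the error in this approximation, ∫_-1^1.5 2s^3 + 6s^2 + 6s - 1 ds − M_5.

Exact integral: ∫_-1^1.5 f(s) ds = 12.03125.
M_5 = 11.640625.
Error = 12.03125 − 11.640625 = 0.390625.

0.390625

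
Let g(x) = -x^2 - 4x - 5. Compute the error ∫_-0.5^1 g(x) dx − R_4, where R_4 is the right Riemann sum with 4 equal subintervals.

1.30078125

Exact integral: ∫_-0.5^1 g(x) dx = -9.375.
R_4 = -10.67578125.
Error = -9.375 − (-10.67578125) = 1.30078125.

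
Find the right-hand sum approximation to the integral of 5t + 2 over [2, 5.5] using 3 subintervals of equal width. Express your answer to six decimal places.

82.833333

Δt = (5.5 − 2)/3 = 7/6.
Right endpoints: 19/6, 13/3, 5.5.
f(19/6) = 107/6, f(13/3) = 71/3, f(5.5) = 29.5.
Sum = Δt · [f(19/6) + f(13/3) + f(5.5)].
Sum ≈ 82.833333.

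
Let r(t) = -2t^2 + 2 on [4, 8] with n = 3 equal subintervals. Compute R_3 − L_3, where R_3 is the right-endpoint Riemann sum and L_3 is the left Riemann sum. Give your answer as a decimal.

R_3 ≈ -357.037037.
L_3 ≈ -229.037037.
R_3 − L_3 = -128.

-128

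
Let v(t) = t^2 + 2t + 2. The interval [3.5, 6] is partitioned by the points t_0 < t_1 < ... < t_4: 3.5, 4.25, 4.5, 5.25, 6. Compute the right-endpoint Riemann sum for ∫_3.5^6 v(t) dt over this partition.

96.78125

Subinterval widths: 0.75, 0.25, 0.75, 0.75.
Right endpoints: 4.25, 4.5, 5.25, 6.
v(4.25) = 28.5625, v(4.5) = 31.25, v(5.25) = 40.0625, v(6) = 50.
Sum = Σ Δt_i · v(t_i).
Sum = 96.78125.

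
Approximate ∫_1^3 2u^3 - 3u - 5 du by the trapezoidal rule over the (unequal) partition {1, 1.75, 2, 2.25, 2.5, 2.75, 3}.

Subinterval widths: 0.75, 0.25, 0.25, 0.25, 0.25, 0.25.
f(1) = -6, f(1.75) = 0.46875, f(2) = 5, f(2.25) = 11.03125, f(2.5) = 18.75, f(2.75) = 28.34375, f(3) = 40.
On each subinterval the trapezoid contributes (Δu_i/2)·[f(u_{i-1}) + f(u_i)].
Sum = 18.765625.

18.765625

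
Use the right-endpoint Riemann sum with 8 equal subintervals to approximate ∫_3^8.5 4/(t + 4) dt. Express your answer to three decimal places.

2.235

Δt = (8.5 − 3)/8 = 0.6875.
Right endpoints: 3.6875, 4.375, 5.0625, 5.75, 6.4375, 7.125, 7.8125, 8.5.
f(3.6875) = 64/123, f(4.375) = 32/67, f(5.0625) = 64/145, f(5.75) = 16/39, f(6.4375) = 64/167, f(7.125) = 32/89, f(7.8125) = 64/189, f(8.5) = 0.32.
Sum = Δt · [f(3.6875) + f(4.375) + f(5.0625) + ...].
Sum ≈ 2.235.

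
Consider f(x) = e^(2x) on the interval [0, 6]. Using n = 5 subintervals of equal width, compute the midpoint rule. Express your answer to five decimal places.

64693.45803

Δx = (6 − 0)/5 = 1.2.
Midpoints: 0.6, 1.8, 3, 4.2, 5.4.
f(0.6) ≈ 3.32012, f(1.8) ≈ 36.59823, f(3) ≈ 403.42879, f(4.2) ≈ 4447.06675, f(5.4) ≈ 49020.80114.
Sum = Δx · [f(0.6) + f(1.8) + f(3) + f(4.2) + f(5.4)].
Sum ≈ 64693.45803.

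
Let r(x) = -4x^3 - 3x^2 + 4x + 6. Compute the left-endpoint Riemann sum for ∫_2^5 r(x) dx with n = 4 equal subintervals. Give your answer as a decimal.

Δx = (5 − 2)/4 = 0.75.
Left endpoints: 2, 2.75, 3.5, 4.25.
r(2) = -30, r(2.75) = -88.875, r(3.5) = -188.25, r(4.25) = -338.25.
Sum = Δx · [r(2) + r(2.75) + r(3.5) + r(4.25)].
Sum = -484.03125.

-484.03125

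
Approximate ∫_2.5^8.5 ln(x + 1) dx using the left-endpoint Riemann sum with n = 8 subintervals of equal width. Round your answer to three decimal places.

10.620

Δx = (8.5 − 2.5)/8 = 0.75.
Left endpoints: 2.5, 3.25, 4, 4.75, 5.5, 6.25, 7, 7.75.
f(2.5) ≈ 1.253, f(3.25) ≈ 1.447, f(4) ≈ 1.609, f(4.75) ≈ 1.749, f(5.5) ≈ 1.872, f(6.25) ≈ 1.981, f(7) ≈ 2.079, f(7.75) ≈ 2.169.
Sum = Δx · [f(2.5) + f(3.25) + f(4) + ...].
Sum ≈ 10.620.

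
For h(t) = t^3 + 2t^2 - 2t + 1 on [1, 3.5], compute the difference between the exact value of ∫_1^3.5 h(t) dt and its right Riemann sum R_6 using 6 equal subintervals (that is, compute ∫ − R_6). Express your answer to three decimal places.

Exact integral: ∫_1^3.5 h(t) dt ≈ 56.43229.
R_6 ≈ 69.43504.
Error ≈ 56.43229 − 69.43504 ≈ -13.003.

-13.003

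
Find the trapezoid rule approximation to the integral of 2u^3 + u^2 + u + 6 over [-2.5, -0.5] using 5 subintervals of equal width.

-5.76

Δu = (-0.5 − (-2.5))/5 = 0.4.
f(-2.5) = -21.5, f(-2.1) = -10.212, f(-1.7) = -2.636, f(-1.3) = 1.996, f(-0.9) = 4.452, f(-0.5) = 5.5.
T_5 = (Δu/2)·[f(u_0) + 2f(u_1) + ... + 2f(u_{4}) + f(u_5)].
Sum = -5.76.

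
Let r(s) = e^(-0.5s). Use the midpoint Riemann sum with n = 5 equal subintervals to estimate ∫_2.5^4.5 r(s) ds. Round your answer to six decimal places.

0.361608

Δs = (4.5 − 2.5)/5 = 0.4.
Midpoints: 2.7, 3.1, 3.5, 3.9, 4.3.
r(2.7) ≈ 0.259240, r(3.1) ≈ 0.212248, r(3.5) ≈ 0.173774, r(3.9) ≈ 0.142274, r(4.3) ≈ 0.116484.
Sum = Δs · [r(2.7) + r(3.1) + r(3.5) + r(3.9) + r(4.3)].
Sum ≈ 0.361608.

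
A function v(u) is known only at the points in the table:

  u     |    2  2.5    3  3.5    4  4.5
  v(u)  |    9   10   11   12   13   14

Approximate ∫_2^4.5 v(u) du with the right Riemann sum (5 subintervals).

Δu = 0.5.
Sum = 0.5·[10 + 11 + 12 + 13 + 14] = 30.

30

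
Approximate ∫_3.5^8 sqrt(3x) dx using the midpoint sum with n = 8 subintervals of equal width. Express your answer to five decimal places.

18.56909

Δx = (8 − 3.5)/8 = 0.5625.
Midpoints: 3.78125, 4.34375, 4.90625, 5.46875, 6.03125, 6.59375, 7.15625, 7.71875.
f(3.78125) ≈ 3.36805, f(4.34375) ≈ 3.60988, f(4.90625) ≈ 3.83650, f(5.46875) ≈ 4.05046, f(6.03125) ≈ 4.25367, f(6.59375) ≈ 4.44761, f(7.15625) ≈ 4.63344, f(7.71875) ≈ 4.81209.
Sum = Δx · [f(3.78125) + f(4.34375) + f(4.90625) + ...].
Sum ≈ 18.56909.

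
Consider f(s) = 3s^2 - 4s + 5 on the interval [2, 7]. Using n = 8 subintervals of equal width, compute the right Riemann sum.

Δs = (7 − 2)/8 = 0.625.
Right endpoints: 2.625, 3.25, 3.875, 4.5, 5.125, 5.75, 6.375, 7.
f(2.625) = 15.171875, f(3.25) = 23.6875, f(3.875) = 34.546875, f(4.5) = 47.75, f(5.125) = 63.296875, f(5.75) = 81.1875, f(6.375) = 101.421875, f(7) = 124.
Sum = Δs · [f(2.625) + f(3.25) + f(3.875) + ...].
Sum = 306.9140625.

306.9140625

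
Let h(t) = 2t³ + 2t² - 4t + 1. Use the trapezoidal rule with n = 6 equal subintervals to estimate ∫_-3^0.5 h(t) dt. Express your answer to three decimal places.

-2.477

Δt = (0.5 − (-3))/6 = 7/12.
h(-3) = -23, h(-29/12) = -5081/864, h(-11/6) = 295/108, h(-1.25) = 5.21875, h(-2/3) = 107/27, h(-1/12) = 1163/864, h(0.5) = -0.25.
T_6 = (Δt/2)·[h(t_0) + 2h(t_1) + ... + 2h(t_{5}) + h(t_6)].
Sum ≈ -2.477.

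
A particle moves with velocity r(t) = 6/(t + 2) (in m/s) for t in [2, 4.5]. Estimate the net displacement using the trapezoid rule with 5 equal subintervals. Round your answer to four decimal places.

Δt = (4.5 − 2)/5 = 0.5.
r(2) = 1.5, r(2.5) = 4/3, r(3) = 1.2, r(3.5) = 12/11, r(4) = 1, r(4.5) = 12/13.
T_5 = (Δt/2)·[r(t_0) + 2r(t_1) + ... + 2r(t_{4}) + r(t_5)].
Sum ≈ 2.9179.

2.9179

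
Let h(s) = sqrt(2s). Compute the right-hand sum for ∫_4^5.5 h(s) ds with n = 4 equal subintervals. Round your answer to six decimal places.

4.709413

Δs = (5.5 − 4)/4 = 0.375.
Right endpoints: 4.375, 4.75, 5.125, 5.5.
h(4.375) ≈ 2.958040, h(4.75) ≈ 3.082207, h(5.125) ≈ 3.201562, h(5.5) ≈ 3.316625.
Sum = Δs · [h(4.375) + h(4.75) + h(5.125) + h(5.5)].
Sum ≈ 4.709413.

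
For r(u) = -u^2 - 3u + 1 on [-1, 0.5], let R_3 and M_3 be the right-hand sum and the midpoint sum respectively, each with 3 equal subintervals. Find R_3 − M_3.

R_3 = 1.25.
M_3 = 2.28125.
R_3 − M_3 = -1.03125.

-1.03125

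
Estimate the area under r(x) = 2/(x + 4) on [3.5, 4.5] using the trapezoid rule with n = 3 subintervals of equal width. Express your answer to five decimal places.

Δx = (4.5 − 3.5)/3 = 1/3.
r(3.5) = 4/15, r(23/6) = 12/47, r(25/6) = 12/49, r(4.5) = 4/17.
T_3 = (Δx/2)·[r(x_0) + 2r(x_1) + 2r(x_2) + r(x_3)].
Sum ≈ 0.25040.

0.25040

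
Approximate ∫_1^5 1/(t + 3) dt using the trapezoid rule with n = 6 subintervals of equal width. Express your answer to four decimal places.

Δt = (5 − 1)/6 = 2/3.
f(1) = 0.25, f(5/3) = 3/14, f(7/3) = 0.1875, f(3) = 1/6, f(11/3) = 0.15, f(13/3) = 3/22, f(5) = 0.125.
T_6 = (Δt/2)·[f(t_0) + 2f(t_1) + ... + 2f(t_{5}) + f(t_6)].
Sum ≈ 0.6949.

0.6949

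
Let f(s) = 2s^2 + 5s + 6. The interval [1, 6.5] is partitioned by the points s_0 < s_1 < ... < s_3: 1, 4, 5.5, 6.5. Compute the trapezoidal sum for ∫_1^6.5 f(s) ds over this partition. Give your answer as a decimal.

Subinterval widths: 3, 1.5, 1.
f(1) = 13, f(4) = 58, f(5.5) = 94, f(6.5) = 123.
On each subinterval the trapezoid contributes (Δs_i/2)·[f(s_{i-1}) + f(s_i)].
Sum = 329.

329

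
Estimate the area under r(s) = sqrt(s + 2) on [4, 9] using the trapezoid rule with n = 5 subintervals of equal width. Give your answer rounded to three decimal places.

Δs = (9 − 4)/5 = 1.
r(4) ≈ 2.449, r(5) ≈ 2.646, r(6) ≈ 2.828, r(7) ≈ 3.000, r(8) ≈ 3.162, r(9) ≈ 3.317.
T_5 = (Δs/2)·[r(s_0) + 2r(s_1) + ... + 2r(s_{4}) + r(s_5)].
Sum ≈ 14.520.

14.520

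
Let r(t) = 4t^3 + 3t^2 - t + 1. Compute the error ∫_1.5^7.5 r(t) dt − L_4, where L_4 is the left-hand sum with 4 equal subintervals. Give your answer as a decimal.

1244.25

Exact integral: ∫_1.5^7.5 r(t) dt = 3556.5.
L_4 = 2312.25.
Error = 3556.5 − 2312.25 = 1244.25.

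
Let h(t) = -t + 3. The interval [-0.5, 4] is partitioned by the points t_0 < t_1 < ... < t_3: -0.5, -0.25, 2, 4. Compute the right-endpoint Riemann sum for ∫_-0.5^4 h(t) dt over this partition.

Subinterval widths: 0.25, 2.25, 2.
Right endpoints: -0.25, 2, 4.
h(-0.25) = 3.25, h(2) = 1, h(4) = -1.
Sum = Σ Δt_i · h(t_i).
Sum = 1.0625.

1.0625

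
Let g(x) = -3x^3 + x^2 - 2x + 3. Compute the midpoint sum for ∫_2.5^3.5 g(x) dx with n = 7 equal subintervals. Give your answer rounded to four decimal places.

Δx = (3.5 − 2.5)/7 = 1/7.
Midpoints: 18/7, 19/7, 20/7, 3, 22/7, 23/7, 24/7.
g(18/7) = -15963/343, g(19/7) = -18883/343, g(20/7) = -22131/343, g(3) = -75, g(22/7) = -29683/343, g(23/7) = -34023/343, g(24/7) = -38763/343.
Sum = Δx · [g(18/7) + g(19/7) + g(20/7) + ...].
Sum ≈ -77.1224.

-77.1224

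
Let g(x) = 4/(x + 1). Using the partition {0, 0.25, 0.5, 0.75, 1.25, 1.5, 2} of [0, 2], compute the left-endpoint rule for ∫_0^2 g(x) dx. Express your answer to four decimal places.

Subinterval widths: 0.25, 0.25, 0.25, 0.5, 0.25, 0.5.
Left endpoints: 0, 0.25, 0.5, 0.75, 1.25, 1.5.
g(0) = 4, g(0.25) = 3.2, g(0.5) = 8/3, g(0.75) = 16/7, g(1.25) = 16/9, g(1.5) = 1.6.
Sum = Σ Δx_i · g(x_i).
Sum ≈ 4.8540.

4.8540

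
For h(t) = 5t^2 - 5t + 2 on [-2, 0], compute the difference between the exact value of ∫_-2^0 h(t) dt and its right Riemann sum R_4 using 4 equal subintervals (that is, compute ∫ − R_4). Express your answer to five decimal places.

7.08333

Exact integral: ∫_-2^0 h(t) dt ≈ 27.3333333.
R_4 = 20.25.
Error ≈ 27.3333333 − 20.25 ≈ 7.08333.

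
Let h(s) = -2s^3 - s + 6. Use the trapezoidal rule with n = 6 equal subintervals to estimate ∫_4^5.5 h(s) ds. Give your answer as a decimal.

-328.1015625

Δs = (5.5 − 4)/6 = 0.25.
h(4) = -126, h(4.25) = -151.78125, h(4.5) = -180.75, h(4.75) = -213.09375, h(5) = -249, h(5.25) = -288.65625, h(5.5) = -332.25.
T_6 = (Δs/2)·[h(s_0) + 2h(s_1) + ... + 2h(s_{5}) + h(s_6)].
Sum = -328.1015625.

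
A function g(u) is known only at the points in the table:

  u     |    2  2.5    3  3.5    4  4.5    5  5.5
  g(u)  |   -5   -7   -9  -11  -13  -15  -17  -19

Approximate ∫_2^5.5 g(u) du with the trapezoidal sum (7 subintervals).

Δu = 0.5.
T_7 = (0.5/2)·[(-5) + 2·(-7) + 2·(-9) + 2·(-11) + 2·(-13) + 2·(-15) + 2·(-17) + (-19)] = -42.

-42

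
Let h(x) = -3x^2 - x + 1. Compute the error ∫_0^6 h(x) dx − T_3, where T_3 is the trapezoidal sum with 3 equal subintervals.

Exact integral: ∫_0^6 h(x) dx = -228.
T_3 = -240.
Error = -228 − (-240) = 12.

12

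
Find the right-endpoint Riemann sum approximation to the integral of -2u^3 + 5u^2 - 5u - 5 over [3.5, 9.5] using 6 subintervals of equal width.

Δu = (9.5 − 3.5)/6 = 1.
Right endpoints: 4.5, 5.5, 6.5, 7.5, 8.5, 9.5.
f(4.5) = -108.5, f(5.5) = -214, f(6.5) = -375.5, f(7.5) = -605, f(8.5) = -914.5, f(9.5) = -1316.
Sum = Δu · [f(4.5) + f(5.5) + f(6.5) + ...].
Sum = -3533.5.

-3533.5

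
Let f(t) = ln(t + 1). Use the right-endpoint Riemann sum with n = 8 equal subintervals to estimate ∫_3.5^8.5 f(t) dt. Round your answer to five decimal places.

9.84863

Δt = (8.5 − 3.5)/8 = 0.625.
Right endpoints: 4.125, 4.75, 5.375, 6, 6.625, 7.25, 7.875, 8.5.
f(4.125) ≈ 1.63413, f(4.75) ≈ 1.74920, f(5.375) ≈ 1.85238, f(6) ≈ 1.94591, f(6.625) ≈ 2.03143, f(7.25) ≈ 2.11021, f(7.875) ≈ 2.18324, f(8.5) ≈ 2.25129.
Sum = Δt · [f(4.125) + f(4.75) + f(5.375) + ...].
Sum ≈ 9.84863.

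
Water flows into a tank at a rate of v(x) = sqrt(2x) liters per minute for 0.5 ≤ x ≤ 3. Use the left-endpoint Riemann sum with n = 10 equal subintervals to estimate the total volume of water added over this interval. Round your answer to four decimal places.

4.3814

Δx = (3 − 0.5)/10 = 0.25.
Left endpoints: 0.5, 0.75, 1, 1.25, 1.5, 1.75, 2, 2.25, 2.5, 2.75.
v(0.5) ≈ 1.0000, v(0.75) ≈ 1.2247, v(1) ≈ 1.4142, v(1.25) ≈ 1.5811, v(1.5) ≈ 1.7321, v(1.75) ≈ 1.8708, v(2) ≈ 2.0000, v(2.25) ≈ 2.1213, v(2.5) ≈ 2.2361, v(2.75) ≈ 2.3452.
Sum = Δx · [v(0.5) + v(0.75) + v(1) + ...].
Sum ≈ 4.3814.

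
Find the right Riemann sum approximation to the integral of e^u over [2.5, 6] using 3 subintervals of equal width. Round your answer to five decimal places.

Δu = (6 − 2.5)/3 = 7/6.
Right endpoints: 11/3, 29/6, 6.
f(11/3) ≈ 39.12128, f(29/6) ≈ 125.62903, f(6) ≈ 403.42879.
Sum = Δu · [f(11/3) + f(29/6) + f(6)].
Sum ≈ 662.87562.

662.87562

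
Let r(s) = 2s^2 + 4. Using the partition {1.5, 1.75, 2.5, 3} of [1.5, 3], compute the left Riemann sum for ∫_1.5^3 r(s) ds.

17.96875

Subinterval widths: 0.25, 0.75, 0.5.
Left endpoints: 1.5, 1.75, 2.5.
r(1.5) = 8.5, r(1.75) = 10.125, r(2.5) = 16.5.
Sum = Σ Δs_i · r(s_i).
Sum = 17.96875.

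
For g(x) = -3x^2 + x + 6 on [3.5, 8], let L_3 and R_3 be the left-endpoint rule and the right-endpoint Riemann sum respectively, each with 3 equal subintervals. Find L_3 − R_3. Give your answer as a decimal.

226.125

L_3 = -308.25.
R_3 = -534.375.
L_3 − R_3 = 226.125.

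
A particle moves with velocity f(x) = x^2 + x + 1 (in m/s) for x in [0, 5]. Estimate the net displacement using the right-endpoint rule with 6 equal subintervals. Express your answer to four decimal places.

Δx = (5 − 0)/6 = 5/6.
Right endpoints: 5/6, 5/3, 2.5, 10/3, 25/6, 5.
f(5/6) = 91/36, f(5/3) = 49/9, f(2.5) = 9.75, f(10/3) = 139/9, f(25/6) = 811/36, f(5) = 31.
Sum = Δx · [f(5/6) + f(5/3) + f(2.5) + ...].
Sum ≈ 72.2454.

72.2454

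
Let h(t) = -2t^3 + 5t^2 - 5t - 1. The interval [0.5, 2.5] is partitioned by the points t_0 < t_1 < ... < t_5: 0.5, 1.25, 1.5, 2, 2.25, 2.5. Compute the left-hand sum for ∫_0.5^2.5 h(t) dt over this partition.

-8.890625

Subinterval widths: 0.75, 0.25, 0.5, 0.25, 0.25.
Left endpoints: 0.5, 1.25, 1.5, 2, 2.25.
h(0.5) = -2.5, h(1.25) = -3.34375, h(1.5) = -4, h(2) = -7, h(2.25) = -9.71875.
Sum = Σ Δt_i · h(t_i).
Sum = -8.890625.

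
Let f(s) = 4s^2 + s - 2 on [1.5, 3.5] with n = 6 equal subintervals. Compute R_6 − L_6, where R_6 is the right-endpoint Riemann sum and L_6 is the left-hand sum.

14

R_6 ≈ 60.814815.
L_6 ≈ 46.814815.
R_6 − L_6 = 14.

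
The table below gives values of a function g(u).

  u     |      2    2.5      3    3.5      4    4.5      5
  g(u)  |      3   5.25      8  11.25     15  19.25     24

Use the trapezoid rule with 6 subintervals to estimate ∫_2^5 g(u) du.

Δu = 0.5.
T_6 = (0.5/2)·[3 + 2·5.25 + 2·8 + 2·11.25 + 2·15 + 2·19.25 + 24] = 36.125.

36.125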